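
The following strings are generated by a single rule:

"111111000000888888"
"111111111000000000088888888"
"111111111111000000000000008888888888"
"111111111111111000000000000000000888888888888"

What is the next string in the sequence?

The n-th term is 3n 1's then 4n-2 0's then 2n+2 8's, where the shown terms are n = 2, 3, 4, 5.
For the next term, n = 6, so the run lengths are 18, 22, 14.

111111111111111111000000000000000000000088888888888888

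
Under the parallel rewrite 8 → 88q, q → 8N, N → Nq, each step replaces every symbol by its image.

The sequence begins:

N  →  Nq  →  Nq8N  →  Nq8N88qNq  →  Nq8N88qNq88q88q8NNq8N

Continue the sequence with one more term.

Nq8N88qNq88q88q8NNq8N88q88q8N88q88q8N88qNqNq8N88qNq

φ(Nq8N88qNq88q88q8NNq8N) expands symbol-by-symbol to Nq 8N 88q Nq 88q 88q 8N Nq 8N 88q 88q 8N 88q 88q 8N 88q Nq Nq 8N 88q Nq; joining the 21 pieces gives the next term.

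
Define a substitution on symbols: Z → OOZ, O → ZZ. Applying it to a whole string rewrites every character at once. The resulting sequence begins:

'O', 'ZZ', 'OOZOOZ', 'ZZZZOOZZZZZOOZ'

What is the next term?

OOZOOZOOZOOZZZZZOOZOOZOOZOOZOOZZZZZOOZ

Replace each of the 14 characters of ZZZZOOZZZZZOOZ in place — OOZ OOZ OOZ OOZ ZZ ZZ OOZ OOZ OOZ OOZ OOZ ZZ ZZ OOZ — and concatenate.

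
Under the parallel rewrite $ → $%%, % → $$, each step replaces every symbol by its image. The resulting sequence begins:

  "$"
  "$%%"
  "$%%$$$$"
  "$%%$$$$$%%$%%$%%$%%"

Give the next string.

Replace each of the 19 characters of $%%$$$$$%%$%%$%%$%% in place — $%% $$ $$ $%% $%% $%% $%% $%% $$ $$ $%% $$ $$ $%% $$ $$ $%% $$ $$ — and concatenate.

$%%$$$$$%%$%%$%%$%%$%%$$$$$%%$$$$$%%$$$$$%%$$$$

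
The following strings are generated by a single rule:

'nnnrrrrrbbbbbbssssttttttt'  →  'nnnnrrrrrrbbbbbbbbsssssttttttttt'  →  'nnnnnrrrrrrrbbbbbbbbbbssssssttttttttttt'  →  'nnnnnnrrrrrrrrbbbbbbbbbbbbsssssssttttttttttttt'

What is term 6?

nnnnnnnnrrrrrrrrrrbbbbbbbbbbbbbbbbsssssssssttttttttttttttttt

Reading off run lengths: n runs 3, 4, 5, 6; r runs 5, 6, 7, 8; b runs 6, 8, 10, 12; s runs 4, 5, 6, 7; t runs 7, 9, 11, 13 — each is linear in n, where the shown terms are n = 2, 3, 4, 5.
For term 6, n = 7, so the run lengths are 8, 10, 16, 9, 17.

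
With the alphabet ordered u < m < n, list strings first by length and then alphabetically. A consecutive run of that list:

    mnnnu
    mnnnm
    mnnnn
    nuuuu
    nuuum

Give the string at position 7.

Continuing the enumeration 2 steps past nuuum: nuuum → nuuun → (answer).

nuumu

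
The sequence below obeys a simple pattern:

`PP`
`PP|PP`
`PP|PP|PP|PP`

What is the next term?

s(k+1) = s(k)·|·s(k) — each term doubles the last with '|' between the halves.
Doubling PP|PP|PP|PP with '|' between the halves:

PP|PP|PP|PP|PP|PP|PP|PP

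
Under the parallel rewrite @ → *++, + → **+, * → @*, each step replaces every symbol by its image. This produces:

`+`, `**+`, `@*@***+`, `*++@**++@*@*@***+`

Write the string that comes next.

Applying the rule to each of the 17 symbols of *++@**++@*@*@***+ gives the pieces @* **+ **+ *++ @* @* **+ **+ *++ @* *++ @* *++ @* @* @* **+, which concatenate to the answer.

@***+**+*++@*@***+**+*++@**++@**++@*@*@***+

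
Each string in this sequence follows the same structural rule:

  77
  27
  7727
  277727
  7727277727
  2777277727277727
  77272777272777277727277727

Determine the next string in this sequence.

From term 3 onward, concatenate the second-to-last term with the last: 77·27 = 7727, 27·7727 = 277727, …
So term 8 is 2777277727277727·77272777272777277727277727.

277727772727772777272777272777277727277727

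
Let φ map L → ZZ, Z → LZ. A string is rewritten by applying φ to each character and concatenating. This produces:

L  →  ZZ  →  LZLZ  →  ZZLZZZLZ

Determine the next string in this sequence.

LZLZZZLZLZLZZZLZ

Apply φ to ZZLZZZLZ symbol by symbol: Z→LZ, Z→LZ, L→ZZ, Z→LZ, Z→LZ, Z→LZ, L→ZZ, Z→LZ; joined: LZ LZ ZZ LZ LZ LZ ZZ LZ.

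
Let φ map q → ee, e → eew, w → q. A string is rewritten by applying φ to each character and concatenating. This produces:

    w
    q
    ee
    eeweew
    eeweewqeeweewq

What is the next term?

eeweewqeeweewqeeeeweewqeeweewqee

Applying the rule to each of the 14 symbols of eeweewqeeweewq gives the pieces eew eew q eew eew q ee eew eew q eew eew q ee, which concatenate to the answer.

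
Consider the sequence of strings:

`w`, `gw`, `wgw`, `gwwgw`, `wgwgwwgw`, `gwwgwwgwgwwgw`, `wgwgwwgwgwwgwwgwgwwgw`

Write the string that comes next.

This is a Fibonacci-style word recurrence s(k) = s(k−2)·s(k−1): e.g. w·gw = wgw.
Continuing: gwwgwwgwgwwgw · wgwgwwgwgwwgwwgwgwwgw gives term 8.

gwwgwwgwgwwgwwgwgwwgwgwwgwwgwgwwgw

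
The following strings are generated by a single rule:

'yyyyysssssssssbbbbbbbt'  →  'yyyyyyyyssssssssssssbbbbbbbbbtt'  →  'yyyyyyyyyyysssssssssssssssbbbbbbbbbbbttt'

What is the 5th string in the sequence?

yyyyyyyyyyyyyyyyysssssssssssssssssssssbbbbbbbbbbbbbbbttttt

Each string has the form y^{3n-1} s^{3n+3} b^{2n+3} t^{n-1}, where the shown terms are n = 2, 3, 4.
For term 5, n = 6, so the run lengths are 17, 21, 15, 5.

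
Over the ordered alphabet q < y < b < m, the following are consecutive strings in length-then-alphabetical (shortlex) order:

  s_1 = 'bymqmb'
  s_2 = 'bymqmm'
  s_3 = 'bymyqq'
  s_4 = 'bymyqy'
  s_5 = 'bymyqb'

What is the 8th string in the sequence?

bymyyy

Advancing 3 positions from bymyqb through bymyqb → bymyqm → bymyyq reaches term 8.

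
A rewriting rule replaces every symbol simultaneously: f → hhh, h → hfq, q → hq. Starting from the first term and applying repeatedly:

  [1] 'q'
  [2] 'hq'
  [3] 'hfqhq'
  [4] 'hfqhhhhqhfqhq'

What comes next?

Replace each of the 13 characters of hfqhhhhqhfqhq in place — hfq hhh hq hfq hfq hfq hfq hq hfq hhh hq hfq hq — and concatenate.

hfqhhhhqhfqhfqhfqhfqhqhfqhhhhqhfqhq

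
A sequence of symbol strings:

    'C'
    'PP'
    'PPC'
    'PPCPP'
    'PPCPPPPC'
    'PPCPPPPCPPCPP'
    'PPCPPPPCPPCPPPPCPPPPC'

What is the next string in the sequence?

Each term (from the third on) is the previous term followed by the one before it: term 3 = PP·C = PPC.
Continuing: PPCPPPPCPPCPPPPCPPPPC · PPCPPPPCPPCPP gives term 8.

PPCPPPPCPPCPPPPCPPPPCPPCPPPPCPPCPP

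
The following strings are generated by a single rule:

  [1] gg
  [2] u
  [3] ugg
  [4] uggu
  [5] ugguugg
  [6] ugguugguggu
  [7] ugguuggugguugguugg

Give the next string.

ugguuggugguugguuggugguugguggu

This is a Fibonacci-style word recurrence s(k) = s(k−1)·s(k−2): e.g. u·gg = ugg.
The next term joins ugguuggugguugguugg and ugguugguggu.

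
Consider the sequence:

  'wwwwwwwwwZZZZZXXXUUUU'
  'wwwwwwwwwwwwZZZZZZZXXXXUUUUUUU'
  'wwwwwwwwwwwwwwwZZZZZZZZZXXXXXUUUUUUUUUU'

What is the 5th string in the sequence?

wwwwwwwwwwwwwwwwwwwwwZZZZZZZZZZZZZXXXXXXXUUUUUUUUUUUUUUUU

Reading off run lengths: w runs 9, 12, 15; Z runs 5, 7, 9; X runs 3, 4, 5; U runs 4, 7, 10 — each is linear in n, where the shown terms are n = 2, 3, 4.
At n = 6 the blocks have lengths 21, 13, 7, 16.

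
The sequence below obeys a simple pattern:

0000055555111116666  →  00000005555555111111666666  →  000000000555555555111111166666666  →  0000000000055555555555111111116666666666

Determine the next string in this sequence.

Each string has the form 0^{2n+1} 5^{2n+1} 1^{n+3} 6^{2n}, where the shown terms are n = 2, 3, 4, 5.
At n = 6 the blocks have lengths 13, 13, 9, 12.

00000000000005555555555555111111111666666666666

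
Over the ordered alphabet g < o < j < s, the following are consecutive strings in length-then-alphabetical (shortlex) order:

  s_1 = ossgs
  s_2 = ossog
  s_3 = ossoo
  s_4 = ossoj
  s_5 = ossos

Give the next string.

ossjg

Find the rightmost character of ossos below s, bump it to the next letter, and reset everything to its right to g.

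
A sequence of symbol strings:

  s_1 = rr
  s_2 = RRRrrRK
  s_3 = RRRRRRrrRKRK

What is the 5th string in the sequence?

Every step adds RRR to the front and RK to the end of the previous string.
From RRRRRRrrRKRK, 2 further steps: RRRRRRrrRKRK → RRRRRRRRRrrRKRKRK → (answer).

RRRRRRRRRRRRrrRKRKRKRK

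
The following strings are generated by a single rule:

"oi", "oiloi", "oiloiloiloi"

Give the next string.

Every step duplicates the string with 'l' between the halves.
So the next term is two copies of oiloiloiloi with 'l' between the halves.

oiloiloiloiloiloiloiloi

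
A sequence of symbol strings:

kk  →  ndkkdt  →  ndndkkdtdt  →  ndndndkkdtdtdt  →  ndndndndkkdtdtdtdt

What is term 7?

ndndndndndndkkdtdtdtdtdtdt

Each term wraps the previous one in nd on the left and dt on the right.
From ndndndndkkdtdtdtdt, 2 further steps: ndndndndkkdtdtdtdt → ndndndndndkkdtdtdtdtdt → (answer).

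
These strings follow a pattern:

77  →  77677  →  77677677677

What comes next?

s(k+1) = s(k)·6·s(k) — each term doubles the last with '6' between the halves.
So the next term is two copies of 77677677677 with '6' between the halves.

77677677677677677677677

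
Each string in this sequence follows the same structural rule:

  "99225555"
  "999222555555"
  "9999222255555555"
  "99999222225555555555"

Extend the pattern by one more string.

Each string has the form 9^{n} 2^{n} 5^{2n}, where the shown terms are n = 2, 3, 4, 5.
Setting n = 6 gives 6, 6, 12 characters in each block.

999999222222555555555555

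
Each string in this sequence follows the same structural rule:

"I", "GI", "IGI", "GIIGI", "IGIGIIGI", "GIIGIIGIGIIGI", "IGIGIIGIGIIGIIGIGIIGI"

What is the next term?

GIIGIIGIGIIGIIGIGIIGIGIIGIIGIGIIGI

From term 3 onward, concatenate the second-to-last term with the last: I·GI = IGI, GI·IGI = GIIGI, …
So term 8 is GIIGIIGIGIIGI·IGIGIIGIGIIGIIGIGIIGI.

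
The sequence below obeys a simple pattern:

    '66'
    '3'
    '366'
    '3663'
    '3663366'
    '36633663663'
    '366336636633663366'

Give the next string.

36633663663366336636633663663

From term 3 onward, concatenate the last term with the second-to-last: 3·66 = 366, 366·3 = 3663, …
Continuing: 366336636633663366 · 36633663663 gives term 8.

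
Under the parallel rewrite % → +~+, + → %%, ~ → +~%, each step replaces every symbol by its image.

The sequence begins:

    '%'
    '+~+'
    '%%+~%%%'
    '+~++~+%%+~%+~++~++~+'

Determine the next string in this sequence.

Applying the rule to each of the 20 symbols of +~++~+%%+~%+~++~++~+ gives the pieces %% +~% %% %% +~% %% +~+ +~+ %% +~% +~+ %% +~% %% %% +~% %% %% +~% %%, which concatenate to the answer.

%%+~%%%%%+~%%%+~++~+%%+~%+~+%%+~%%%%%+~%%%%%+~%%%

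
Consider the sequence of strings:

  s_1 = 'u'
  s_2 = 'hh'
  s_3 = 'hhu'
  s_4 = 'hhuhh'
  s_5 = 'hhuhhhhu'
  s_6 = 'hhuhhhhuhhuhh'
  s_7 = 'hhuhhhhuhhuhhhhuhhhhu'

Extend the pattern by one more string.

hhuhhhhuhhuhhhhuhhhhuhhuhhhhuhhuhh

This is a Fibonacci-style word recurrence s(k) = s(k−1)·s(k−2): e.g. hh·u = hhu.
So term 8 is hhuhhhhuhhuhhhhuhhhhu·hhuhhhhuhhuhh.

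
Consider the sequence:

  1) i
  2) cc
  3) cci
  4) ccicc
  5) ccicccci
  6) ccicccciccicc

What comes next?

cciccccicciccccicccci

From term 3 onward, concatenate the last term with the second-to-last: cc·i = cci, cci·cc = ccicc, …
The next term joins ccicccciccicc and ccicccci.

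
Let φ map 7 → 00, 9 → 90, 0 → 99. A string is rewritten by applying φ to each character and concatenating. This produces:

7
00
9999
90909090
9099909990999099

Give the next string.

Rewriting the 16 symbols of 9099909990999099 one by one yields 90 99 90 90 90 99 90 90 90 99 90 90 90 99 90 90; concatenated:

90999090909990909099909090999090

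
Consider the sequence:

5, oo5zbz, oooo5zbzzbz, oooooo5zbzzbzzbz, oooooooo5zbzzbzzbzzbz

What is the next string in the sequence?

oooooooooo5zbzzbzzbzzbzzbz

Every step adds oo to the front and zbz to the end of the previous string.
One more step from oooooooo5zbzzbzzbzzbz gives the answer.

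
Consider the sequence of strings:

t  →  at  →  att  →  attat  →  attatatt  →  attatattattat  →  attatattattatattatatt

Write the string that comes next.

From term 3 onward, concatenate the last term with the second-to-last: at·t = att, att·at = attat, …
The next term joins attatattattatattatatt and attatattattat.

attatattattatattatattattatattattat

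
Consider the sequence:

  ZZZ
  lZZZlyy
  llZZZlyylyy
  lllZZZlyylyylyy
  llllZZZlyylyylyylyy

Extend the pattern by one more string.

lllllZZZlyylyylyylyylyy

s(k+1) = l·s(k)·lyy, so each term gains l as a prefix and lyy as a suffix.
One more step from llllZZZlyylyylyylyy gives the answer.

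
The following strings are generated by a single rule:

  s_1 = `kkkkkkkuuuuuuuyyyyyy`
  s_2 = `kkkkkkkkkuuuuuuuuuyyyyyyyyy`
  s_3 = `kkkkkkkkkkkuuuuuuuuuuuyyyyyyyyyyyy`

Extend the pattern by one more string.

Term n consists of 2n+3 k's, followed by 2n+3 u's, followed by 3n y's, where the shown terms are n = 2, 3, 4.
For the next term, n = 5, so the run lengths are 13, 13, 15.

kkkkkkkkkkkkkuuuuuuuuuuuuuyyyyyyyyyyyyyyy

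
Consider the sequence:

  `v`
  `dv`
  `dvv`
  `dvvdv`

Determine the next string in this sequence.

Each term (from the third on) is the previous term followed by the one before it: term 3 = dv·v = dvv.
The next term joins dvvdv and dvv.

dvvdvdvv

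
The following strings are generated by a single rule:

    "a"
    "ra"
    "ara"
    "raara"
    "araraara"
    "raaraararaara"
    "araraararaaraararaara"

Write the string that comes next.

raaraararaaraararaararaaraararaara

From term 3 onward, concatenate the second-to-last term with the last: a·ra = ara, ra·ara = raara, …
The next term joins raaraararaara and araraararaaraararaara.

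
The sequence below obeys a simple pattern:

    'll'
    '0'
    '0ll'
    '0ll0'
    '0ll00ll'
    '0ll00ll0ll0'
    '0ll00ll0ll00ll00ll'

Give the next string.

Each term (from the third on) is the previous term followed by the one before it: term 3 = 0·ll = 0ll.
Continuing: 0ll00ll0ll00ll00ll · 0ll00ll0ll0 gives term 8.

0ll00ll0ll00ll00ll0ll00ll0ll0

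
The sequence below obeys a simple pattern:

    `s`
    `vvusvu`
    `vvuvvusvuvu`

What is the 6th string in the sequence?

s(k+1) = vvu·s(k)·vu, so each term gains vvu as a prefix and vu as a suffix.
From vvuvvusvuvu, 3 further steps: vvuvvusvuvu → vvuvvuvvusvuvuvu → vvuvvuvvuvvusvuvuvuvu → (answer).

vvuvvuvvuvvuvvusvuvuvuvuvu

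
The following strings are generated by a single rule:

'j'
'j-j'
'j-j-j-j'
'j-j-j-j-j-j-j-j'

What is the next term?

s(k+1) = s(k)·-·s(k) — each term doubles the last with '-' between the halves.
Doubling j-j-j-j-j-j-j-j with '-' between the halves:

j-j-j-j-j-j-j-j-j-j-j-j-j-j-j-j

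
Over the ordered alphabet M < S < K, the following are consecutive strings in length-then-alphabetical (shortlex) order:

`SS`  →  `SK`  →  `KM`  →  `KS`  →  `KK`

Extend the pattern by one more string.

MMM

After KK the length-2 strings are exhausted; the first length-3 string is 3 copies of M.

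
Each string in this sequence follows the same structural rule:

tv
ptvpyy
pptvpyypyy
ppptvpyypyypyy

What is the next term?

pppptvpyypyypyypyy

s(k+1) = p·s(k)·pyy, so each term gains p as a prefix and pyy as a suffix.
So the next term is p·ppptvpyypyypyy·pyy.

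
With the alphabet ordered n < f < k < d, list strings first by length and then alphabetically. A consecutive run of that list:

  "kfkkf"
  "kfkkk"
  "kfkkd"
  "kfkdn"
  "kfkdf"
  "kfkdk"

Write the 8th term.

kfdnn

Advancing 2 positions from kfkdk through kfkdk → kfkdd reaches term 8.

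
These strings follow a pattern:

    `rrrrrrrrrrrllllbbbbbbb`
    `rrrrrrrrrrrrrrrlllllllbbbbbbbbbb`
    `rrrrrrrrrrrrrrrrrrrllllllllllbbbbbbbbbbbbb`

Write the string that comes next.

The n-th term is 4n+3 r's then 3n-2 l's then 3n+1 b's, where the shown terms are n = 2, 3, 4.
At n = 5 the blocks have lengths 23, 13, 16.

rrrrrrrrrrrrrrrrrrrrrrrlllllllllllllbbbbbbbbbbbbbbbb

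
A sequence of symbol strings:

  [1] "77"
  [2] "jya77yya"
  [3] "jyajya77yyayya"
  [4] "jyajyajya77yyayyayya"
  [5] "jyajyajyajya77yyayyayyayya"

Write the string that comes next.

Each term wraps the previous one in jya on the left and yya on the right.
Applying this once more to jyajyajyajya77yyayyayyayya:

jyajyajyajyajya77yyayyayyayyayya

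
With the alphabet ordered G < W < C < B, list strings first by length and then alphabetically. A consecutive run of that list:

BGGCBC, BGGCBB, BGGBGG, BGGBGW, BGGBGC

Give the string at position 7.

BGGBWG

Continuing the enumeration 2 steps past BGGBGC: BGGBGC → BGGBGB → (answer).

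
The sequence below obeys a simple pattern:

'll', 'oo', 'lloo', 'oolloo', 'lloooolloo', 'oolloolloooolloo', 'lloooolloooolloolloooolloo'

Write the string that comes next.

Each term (from the third on) is the two preceding terms concatenated in order: term 3 = ll·oo = lloo.
The next term joins oolloolloooolloo and lloooolloooolloolloooolloo.

oolloolloooolloolloooolloooolloolloooolloo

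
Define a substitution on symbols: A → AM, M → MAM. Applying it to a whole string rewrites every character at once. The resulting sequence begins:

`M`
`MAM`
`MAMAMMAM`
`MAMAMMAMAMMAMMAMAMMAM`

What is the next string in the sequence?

MAMAMMAMAMMAMMAMAMMAMAMMAMMAMAMMAMMAMAMMAMAMMAMMAMAMMAM

Applying the rule to each of the 21 symbols of MAMAMMAMAMMAMMAMAMMAM gives the pieces MAM AM MAM AM MAM MAM AM MAM AM MAM MAM AM MAM MAM AM MAM AM MAM MAM AM MAM, which concatenate to the answer.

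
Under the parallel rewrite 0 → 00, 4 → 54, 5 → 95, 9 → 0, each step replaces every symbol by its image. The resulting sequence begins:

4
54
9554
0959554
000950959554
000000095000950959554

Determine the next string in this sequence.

00000000000000095000000095000950959554

Applying the rule to each of the 21 symbols of 000000095000950959554 gives the pieces 00 00 00 00 00 00 00 0 95 00 00 00 0 95 00 0 95 0 95 95 54, which concatenate to the answer.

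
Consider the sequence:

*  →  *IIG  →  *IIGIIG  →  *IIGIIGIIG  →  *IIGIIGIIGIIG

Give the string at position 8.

Each term is the previous one with IIG appended.
From *IIGIIGIIGIIG, 3 further steps: *IIGIIGIIGIIG → *IIGIIGIIGIIGIIG → *IIGIIGIIGIIGIIGIIG → (answer).

*IIGIIGIIGIIGIIGIIGIIG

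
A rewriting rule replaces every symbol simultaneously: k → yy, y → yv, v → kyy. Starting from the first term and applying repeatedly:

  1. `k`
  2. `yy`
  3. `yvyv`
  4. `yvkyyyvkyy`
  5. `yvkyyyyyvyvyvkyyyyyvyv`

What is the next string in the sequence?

Replace each of the 22 characters of yvkyyyyyvyvyvkyyyyyvyv in place — yv kyy yy yv yv yv yv yv kyy yv kyy yv kyy yy yv yv yv yv yv kyy yv kyy — and concatenate.

yvkyyyyyvyvyvyvyvkyyyvkyyyvkyyyyyvyvyvyvyvkyyyvkyy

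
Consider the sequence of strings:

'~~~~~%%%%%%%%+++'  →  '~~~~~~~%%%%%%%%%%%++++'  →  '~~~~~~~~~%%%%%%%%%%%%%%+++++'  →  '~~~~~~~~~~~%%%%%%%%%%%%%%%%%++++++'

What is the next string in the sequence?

Term n consists of 2n+1 ~'s, followed by 3n+2 %'s, followed by n+1 +'s, where the shown terms are n = 2, 3, 4, 5.
Setting n = 6 gives 13, 20, 7 characters in each block.

~~~~~~~~~~~~~%%%%%%%%%%%%%%%%%%%%+++++++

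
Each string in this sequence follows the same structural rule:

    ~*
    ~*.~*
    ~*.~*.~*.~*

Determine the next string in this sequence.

~*.~*.~*.~*.~*.~*.~*.~*

s(k+1) = s(k)·.·s(k) — each term doubles the last with '.' between the halves.
So the next term is two copies of ~*.~*.~*.~* with '.' between the halves.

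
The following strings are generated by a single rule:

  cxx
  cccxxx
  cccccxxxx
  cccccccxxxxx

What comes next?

cccccccccxxxxxx

Each string has the form c^{2n-1} x^{n+1} (n = 1, 2, …).
Setting n = 5 gives 9, 6 characters in each block.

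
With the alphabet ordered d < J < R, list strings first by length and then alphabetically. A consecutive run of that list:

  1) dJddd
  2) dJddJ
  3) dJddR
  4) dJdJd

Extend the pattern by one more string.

dJdJJ

The successor of dJdJd increments the rightmost position that isn't already R and resets every position after it to d.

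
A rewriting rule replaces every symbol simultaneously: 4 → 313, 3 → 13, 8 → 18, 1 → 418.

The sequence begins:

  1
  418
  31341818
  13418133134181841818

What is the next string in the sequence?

Rewriting the 20 symbols of 13418133134181841818 one by one yields 418 13 313 418 18 418 13 13 418 13 313 418 18 418 18 313 418 18 418 18; concatenated:

418133134181841813134181331341818418183134181841818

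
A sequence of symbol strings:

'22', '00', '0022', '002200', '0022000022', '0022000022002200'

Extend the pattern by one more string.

00220000220022000022000022

This is a Fibonacci-style word recurrence s(k) = s(k−1)·s(k−2): e.g. 00·22 = 0022.
Continuing: 0022000022002200 · 0022000022 gives term 7.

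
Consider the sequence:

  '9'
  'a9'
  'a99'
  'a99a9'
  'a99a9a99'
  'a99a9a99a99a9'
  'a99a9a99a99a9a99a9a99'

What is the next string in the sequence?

a99a9a99a99a9a99a9a99a99a9a99a99a9

This is a Fibonacci-style word recurrence s(k) = s(k−1)·s(k−2): e.g. a9·9 = a99.
The next term joins a99a9a99a99a9a99a9a99 and a99a9a99a99a9.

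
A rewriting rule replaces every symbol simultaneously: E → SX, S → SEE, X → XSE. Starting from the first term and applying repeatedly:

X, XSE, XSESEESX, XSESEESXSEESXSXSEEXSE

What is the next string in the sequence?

XSESEESXSEESXSXSEEXSESEESXSXSEEXSESEEXSESEESXSXXSESEESX

Applying the rule to each of the 21 symbols of XSESEESXSEESXSXSEEXSE gives the pieces XSE SEE SX SEE SX SX SEE XSE SEE SX SX SEE XSE SEE XSE SEE SX SX XSE SEE SX, which concatenate to the answer.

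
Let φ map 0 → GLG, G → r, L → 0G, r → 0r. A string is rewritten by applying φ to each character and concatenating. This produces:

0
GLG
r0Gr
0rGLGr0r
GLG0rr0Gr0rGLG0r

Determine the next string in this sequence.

r0GrGLG0r0rGLGr0rGLG0rr0GrGLG0r

Applying the rule to each of the 16 symbols of GLG0rr0Gr0rGLG0r gives the pieces r 0G r GLG 0r 0r GLG r 0r GLG 0r r 0G r GLG 0r, which concatenate to the answer.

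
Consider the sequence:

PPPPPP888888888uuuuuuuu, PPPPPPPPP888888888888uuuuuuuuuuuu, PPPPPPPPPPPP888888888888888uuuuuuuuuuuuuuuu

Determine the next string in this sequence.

PPPPPPPPPPPPPPP888888888888888888uuuuuuuuuuuuuuuuuuuu

Each string has the form P^{3n} 8^{3n+3} u^{4n}, where the shown terms are n = 2, 3, 4.
At n = 5 the blocks have lengths 15, 18, 20.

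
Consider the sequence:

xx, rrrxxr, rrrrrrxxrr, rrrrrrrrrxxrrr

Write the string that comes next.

Every step adds rrr to the front and r to the end of the previous string.
One more step from rrrrrrrrrxxrrr gives the answer.

rrrrrrrrrrrrxxrrrr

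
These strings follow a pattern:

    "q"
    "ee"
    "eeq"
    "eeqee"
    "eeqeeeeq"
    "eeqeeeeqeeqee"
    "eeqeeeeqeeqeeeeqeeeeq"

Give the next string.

eeqeeeeqeeqeeeeqeeeeqeeqeeeeqeeqee

This is a Fibonacci-style word recurrence s(k) = s(k−1)·s(k−2): e.g. ee·q = eeq.
The next term joins eeqeeeeqeeqeeeeqeeeeq and eeqeeeeqeeqee.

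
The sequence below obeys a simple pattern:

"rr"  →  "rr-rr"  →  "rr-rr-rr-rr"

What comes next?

s(k+1) = s(k)·-·s(k) — each term doubles the last with '-' between the halves.
Doubling rr-rr-rr-rr with '-' between the halves:

rr-rr-rr-rr-rr-rr-rr-rr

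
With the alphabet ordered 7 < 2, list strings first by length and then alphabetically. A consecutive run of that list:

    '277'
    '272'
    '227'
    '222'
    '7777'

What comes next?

7772

The successor of 7777 increments the rightmost position that isn't already 2 and resets every position after it to 7.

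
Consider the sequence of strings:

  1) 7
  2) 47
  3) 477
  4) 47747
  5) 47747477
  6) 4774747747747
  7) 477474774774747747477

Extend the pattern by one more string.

4774747747747477474774774747747747

From term 3 onward, concatenate the last term with the second-to-last: 47·7 = 477, 477·47 = 47747, …
Continuing: 477474774774747747477 · 4774747747747 gives term 8.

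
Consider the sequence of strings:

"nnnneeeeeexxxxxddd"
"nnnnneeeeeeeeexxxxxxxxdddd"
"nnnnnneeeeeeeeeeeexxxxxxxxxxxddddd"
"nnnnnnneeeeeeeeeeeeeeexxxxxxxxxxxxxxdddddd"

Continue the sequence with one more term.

nnnnnnnneeeeeeeeeeeeeeeeeexxxxxxxxxxxxxxxxxddddddd

Reading off run lengths: n runs 4, 5, 6, 7; e runs 6, 9, 12, 15; x runs 5, 8, 11, 14; d runs 3, 4, 5, 6 — each is linear in n, where the shown terms are n = 2, 3, 4, 5.
For the next term, n = 6, so the run lengths are 8, 18, 17, 7.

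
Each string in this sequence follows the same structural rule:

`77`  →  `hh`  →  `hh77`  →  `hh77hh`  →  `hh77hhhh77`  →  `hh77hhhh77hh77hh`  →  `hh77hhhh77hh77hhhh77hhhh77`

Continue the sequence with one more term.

From term 3 onward, concatenate the last term with the second-to-last: hh·77 = hh77, hh77·hh = hh77hh, …
Continuing: hh77hhhh77hh77hhhh77hhhh77 · hh77hhhh77hh77hh gives term 8.

hh77hhhh77hh77hhhh77hhhh77hh77hhhh77hh77hh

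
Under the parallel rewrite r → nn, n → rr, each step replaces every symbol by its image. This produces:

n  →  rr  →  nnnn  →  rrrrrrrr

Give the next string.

Apply φ to rrrrrrrr symbol by symbol: r→nn, r→nn, r→nn, r→nn, r→nn, r→nn, r→nn, r→nn; joined: nn nn nn nn nn nn nn nn.

nnnnnnnnnnnnnnnn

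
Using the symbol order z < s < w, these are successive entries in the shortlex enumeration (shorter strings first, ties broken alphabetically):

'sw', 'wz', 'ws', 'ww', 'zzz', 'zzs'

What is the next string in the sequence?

zzw

Find the rightmost character of zzs below w, bump it to the next letter, and reset everything to its right to z.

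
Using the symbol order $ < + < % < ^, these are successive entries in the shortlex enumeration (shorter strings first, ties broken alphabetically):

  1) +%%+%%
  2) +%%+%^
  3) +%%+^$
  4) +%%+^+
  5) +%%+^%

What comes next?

The successor of +%%+^% increments the rightmost position that isn't already ^ and resets every position after it to $.

+%%+^^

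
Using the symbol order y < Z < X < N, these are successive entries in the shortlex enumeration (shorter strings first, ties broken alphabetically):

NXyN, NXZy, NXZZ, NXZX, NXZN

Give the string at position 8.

NXXX

Continuing the enumeration 3 steps past NXZN: NXZN → NXXy → NXXZ → (answer).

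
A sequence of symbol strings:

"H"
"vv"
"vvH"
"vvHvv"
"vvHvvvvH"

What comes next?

vvHvvvvHvvHvv

From term 3 onward, concatenate the last term with the second-to-last: vv·H = vvH, vvH·vv = vvHvv, …
So term 6 is vvHvvvvH·vvHvv.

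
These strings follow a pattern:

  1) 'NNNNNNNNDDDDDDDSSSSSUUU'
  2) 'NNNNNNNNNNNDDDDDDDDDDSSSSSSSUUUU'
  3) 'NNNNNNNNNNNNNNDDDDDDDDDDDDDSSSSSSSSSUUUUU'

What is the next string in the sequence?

NNNNNNNNNNNNNNNNNDDDDDDDDDDDDDDDDSSSSSSSSSSSUUUUUU

The n-th term is 3n+2 N's then 3n+1 D's then 2n+1 S's then n+1 U's, where the shown terms are n = 2, 3, 4.
For the next term, n = 5, so the run lengths are 17, 16, 11, 6.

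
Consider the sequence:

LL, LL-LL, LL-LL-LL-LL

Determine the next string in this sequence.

Every step duplicates the string with '-' between the halves.
Doubling LL-LL-LL-LL with '-' between the halves:

LL-LL-LL-LL-LL-LL-LL-LL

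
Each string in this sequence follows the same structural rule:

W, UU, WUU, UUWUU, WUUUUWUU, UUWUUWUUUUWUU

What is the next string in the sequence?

Each term (from the third on) is the two preceding terms concatenated in order: term 3 = W·UU = WUU.
So term 7 is WUUUUWUU·UUWUUWUUUUWUU.

WUUUUWUUUUWUUWUUUUWUU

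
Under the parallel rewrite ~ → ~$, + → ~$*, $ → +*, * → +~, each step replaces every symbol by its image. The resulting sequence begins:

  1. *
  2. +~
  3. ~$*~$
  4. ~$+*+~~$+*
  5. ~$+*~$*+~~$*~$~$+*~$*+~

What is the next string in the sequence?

Rewriting the 23 symbols of ~$+*~$*+~~$*~$~$+*~$*+~ one by one yields ~$ +* ~$* +~ ~$ +* +~ ~$* ~$ ~$ +* +~ ~$ +* ~$ +* ~$* +~ ~$ +* +~ ~$* ~$; concatenated:

~$+*~$*+~~$+*+~~$*~$~$+*+~~$+*~$+*~$*+~~$+*+~~$*~$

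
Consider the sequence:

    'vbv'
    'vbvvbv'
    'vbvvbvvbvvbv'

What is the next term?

Every step duplicates the string.
So the next term is two copies of vbvvbvvbvvbv.

vbvvbvvbvvbvvbvvbvvbvvbv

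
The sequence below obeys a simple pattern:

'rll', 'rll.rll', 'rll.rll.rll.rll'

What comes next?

rll.rll.rll.rll.rll.rll.rll.rll

s(k+1) = s(k)·.·s(k) — each term doubles the last with '.' between the halves.
So the next term is two copies of rll.rll.rll.rll with '.' between the halves.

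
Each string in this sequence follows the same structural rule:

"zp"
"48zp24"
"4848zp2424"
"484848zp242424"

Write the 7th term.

s(k+1) = 48·s(k)·24, so each term gains 48 as a prefix and 24 as a suffix.
From 484848zp242424, 3 further steps: 484848zp242424 → 48484848zp24242424 → 4848484848zp2424242424 → (answer).

484848484848zp242424242424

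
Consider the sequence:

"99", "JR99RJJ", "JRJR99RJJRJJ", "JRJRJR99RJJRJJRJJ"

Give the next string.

Every step adds JR to the front and RJJ to the end of the previous string.
Applying this once more to JRJRJR99RJJRJJRJJ:

JRJRJRJR99RJJRJJRJJRJJ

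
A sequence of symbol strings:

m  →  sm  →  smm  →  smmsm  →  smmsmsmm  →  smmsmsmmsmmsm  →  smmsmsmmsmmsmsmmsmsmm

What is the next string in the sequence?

smmsmsmmsmmsmsmmsmsmmsmmsmsmmsmmsm

From term 3 onward, concatenate the last term with the second-to-last: sm·m = smm, smm·sm = smmsm, …
The next term joins smmsmsmmsmmsmsmmsmsmm and smmsmsmmsmmsm.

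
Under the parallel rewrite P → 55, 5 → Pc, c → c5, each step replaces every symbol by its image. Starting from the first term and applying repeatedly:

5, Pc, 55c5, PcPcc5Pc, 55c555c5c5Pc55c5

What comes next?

Applying the rule to each of the 16 symbols of 55c555c5c5Pc55c5 gives the pieces Pc Pc c5 Pc Pc Pc c5 Pc c5 Pc 55 c5 Pc Pc c5 Pc, which concatenate to the answer.

PcPcc5PcPcPcc5Pcc5Pc55c5PcPcc5Pc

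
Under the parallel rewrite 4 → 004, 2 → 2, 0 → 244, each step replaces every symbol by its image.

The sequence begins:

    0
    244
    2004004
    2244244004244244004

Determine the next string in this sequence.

22004004200400424424400420040042004004244244004

φ(2244244004244244004) expands symbol-by-symbol to 2 2 004 004 2 004 004 244 244 004 2 004 004 2 004 004 244 244 004; joining the 19 pieces gives the next term.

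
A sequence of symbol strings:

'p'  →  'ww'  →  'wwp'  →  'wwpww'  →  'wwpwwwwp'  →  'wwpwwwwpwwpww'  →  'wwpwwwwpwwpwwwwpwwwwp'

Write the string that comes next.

Each term (from the third on) is the previous term followed by the one before it: term 3 = ww·p = wwp.
So term 8 is wwpwwwwpwwpwwwwpwwwwp·wwpwwwwpwwpww.

wwpwwwwpwwpwwwwpwwwwpwwpwwwwpwwpww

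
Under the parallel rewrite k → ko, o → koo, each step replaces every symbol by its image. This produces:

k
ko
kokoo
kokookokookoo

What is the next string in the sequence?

φ(kokookokookoo) expands symbol-by-symbol to ko koo ko koo koo ko koo ko koo koo ko koo koo; joining the 13 pieces gives the next term.

kokookokookookokookokookookokookoo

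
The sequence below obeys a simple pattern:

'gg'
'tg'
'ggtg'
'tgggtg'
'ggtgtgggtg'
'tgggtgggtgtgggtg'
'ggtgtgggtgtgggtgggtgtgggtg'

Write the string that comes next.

From term 3 onward, concatenate the second-to-last term with the last: gg·tg = ggtg, tg·ggtg = tgggtg, …
The next term joins tgggtgggtgtgggtg and ggtgtgggtgtgggtgggtgtgggtg.

tgggtgggtgtgggtgggtgtgggtgtgggtgggtgtgggtg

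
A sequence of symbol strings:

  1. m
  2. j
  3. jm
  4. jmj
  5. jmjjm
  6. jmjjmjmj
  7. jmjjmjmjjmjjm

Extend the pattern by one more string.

Each term (from the third on) is the previous term followed by the one before it: term 3 = j·m = jm.
Continuing: jmjjmjmjjmjjm · jmjjmjmj gives term 8.

jmjjmjmjjmjjmjmjjmjmj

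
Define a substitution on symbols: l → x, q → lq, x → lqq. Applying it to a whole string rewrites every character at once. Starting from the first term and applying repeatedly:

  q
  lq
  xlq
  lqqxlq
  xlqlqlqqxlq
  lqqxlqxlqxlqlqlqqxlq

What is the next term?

Rewriting the 20 symbols of lqqxlqxlqxlqlqlqqxlq one by one yields x lq lq lqq x lq lqq x lq lqq x lq x lq x lq lq lqq x lq; concatenated:

xlqlqlqqxlqlqqxlqlqqxlqxlqxlqlqlqqxlq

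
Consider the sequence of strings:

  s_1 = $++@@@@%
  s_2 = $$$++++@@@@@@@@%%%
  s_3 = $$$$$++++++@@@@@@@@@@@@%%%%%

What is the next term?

Reading off run lengths: $ runs 1, 3, 5; + runs 2, 4, 6; @ runs 4, 8, 12; % runs 1, 3, 5 — each is linear in n (n = 1, 2, …).
Setting n = 4 gives 7, 8, 16, 7 characters in each block.

$$$$$$$++++++++@@@@@@@@@@@@@@@@%%%%%%%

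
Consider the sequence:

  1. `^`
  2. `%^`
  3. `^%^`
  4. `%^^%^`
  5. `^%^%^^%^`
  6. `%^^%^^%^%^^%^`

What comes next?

Each term (from the third on) is the two preceding terms concatenated in order: term 3 = ^·%^ = ^%^.
So term 7 is ^%^%^^%^·%^^%^^%^%^^%^.

^%^%^^%^%^^%^^%^%^^%^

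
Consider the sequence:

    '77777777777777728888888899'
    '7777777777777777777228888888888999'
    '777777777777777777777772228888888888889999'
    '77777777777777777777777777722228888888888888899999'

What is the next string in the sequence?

Reading off run lengths: 7 runs 15, 19, 23, 27; 2 runs 1, 2, 3, 4; 8 runs 8, 10, 12, 14; 9 runs 2, 3, 4, 5 — each is linear in n, where the shown terms are n = 3, 4, 5, 6.
At n = 7 the blocks have lengths 31, 5, 16, 6.

7777777777777777777777777777777222228888888888888888999999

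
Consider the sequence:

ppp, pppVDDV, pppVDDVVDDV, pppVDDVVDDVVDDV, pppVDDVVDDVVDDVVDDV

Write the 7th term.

pppVDDVVDDVVDDVVDDVVDDVVDDV

Every step adds VDDV to the end: s(k+1) = s(k)·VDDV.
From pppVDDVVDDVVDDVVDDV, 2 further steps: pppVDDVVDDVVDDVVDDV → pppVDDVVDDVVDDVVDDVVDDV → (answer).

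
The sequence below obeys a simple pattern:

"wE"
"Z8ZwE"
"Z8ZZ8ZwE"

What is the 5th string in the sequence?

Every step adds Z8Z at the front: s(k+1) = Z8Z·s(k).
From Z8ZZ8ZwE, 2 further steps: Z8ZZ8ZwE → Z8ZZ8ZZ8ZwE → (answer).

Z8ZZ8ZZ8ZZ8ZwE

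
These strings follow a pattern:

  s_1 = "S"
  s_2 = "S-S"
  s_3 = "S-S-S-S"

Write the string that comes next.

S-S-S-S-S-S-S-S

s(k+1) = s(k)·-·s(k) — each term doubles the last with '-' between the halves.
One more doubling of S-S-S-S gives the answer.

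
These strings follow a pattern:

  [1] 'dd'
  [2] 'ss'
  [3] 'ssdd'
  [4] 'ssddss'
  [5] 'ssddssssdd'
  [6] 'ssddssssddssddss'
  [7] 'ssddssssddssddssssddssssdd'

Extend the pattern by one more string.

This is a Fibonacci-style word recurrence s(k) = s(k−1)·s(k−2): e.g. ss·dd = ssdd.
So term 8 is ssddssssddssddssssddssssdd·ssddssssddssddss.

ssddssssddssddssssddssssddssddssssddssddss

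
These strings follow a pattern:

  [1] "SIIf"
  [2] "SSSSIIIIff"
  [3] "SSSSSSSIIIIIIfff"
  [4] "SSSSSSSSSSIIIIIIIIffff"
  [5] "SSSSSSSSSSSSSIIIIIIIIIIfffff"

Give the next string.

SSSSSSSSSSSSSSSSIIIIIIIIIIIIffffff

Each string has the form S^{3n-2} I^{2n} f^{n} (n = 1, 2, …).
Setting n = 6 gives 16, 12, 6 characters in each block.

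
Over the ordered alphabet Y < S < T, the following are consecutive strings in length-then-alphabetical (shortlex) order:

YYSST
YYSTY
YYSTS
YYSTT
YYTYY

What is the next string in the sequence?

YYTYS

Treat YYTYY as a base-3 numeral over the given alphabet and add one, carrying through any trailing T's.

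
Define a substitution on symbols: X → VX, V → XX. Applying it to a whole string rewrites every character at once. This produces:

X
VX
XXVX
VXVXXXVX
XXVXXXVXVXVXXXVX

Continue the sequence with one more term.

Rewriting the 16 symbols of XXVXXXVXVXVXXXVX one by one yields VX VX XX VX VX VX XX VX XX VX XX VX VX VX XX VX; concatenated:

VXVXXXVXVXVXXXVXXXVXXXVXVXVXXXVX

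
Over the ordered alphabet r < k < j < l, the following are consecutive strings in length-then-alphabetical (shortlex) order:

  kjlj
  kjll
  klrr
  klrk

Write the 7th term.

klkr

Stepping forward 3 times from klrk: klrk → klrj → klrl, then the target.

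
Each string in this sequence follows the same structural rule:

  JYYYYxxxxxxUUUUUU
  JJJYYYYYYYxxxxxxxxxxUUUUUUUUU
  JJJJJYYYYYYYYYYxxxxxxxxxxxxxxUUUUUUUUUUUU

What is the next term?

JJJJJJJYYYYYYYYYYYYYxxxxxxxxxxxxxxxxxxUUUUUUUUUUUUUUU

The n-th term is 2n-1 J's then 3n+1 Y's then 4n+2 x's then 3n+3 U's (n = 1, 2, …).
Setting n = 4 gives 7, 13, 18, 15 characters in each block.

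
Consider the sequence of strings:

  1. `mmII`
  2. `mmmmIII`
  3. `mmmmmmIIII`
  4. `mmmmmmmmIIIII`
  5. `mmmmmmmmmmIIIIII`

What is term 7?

mmmmmmmmmmmmmmIIIIIIII

Reading off run lengths: m runs 2, 4, 6, 8, 10; I runs 2, 3, 4, 5, 6 — each is linear in n (n = 1, 2, …).
Setting n = 7 gives 14, 8 characters in each block.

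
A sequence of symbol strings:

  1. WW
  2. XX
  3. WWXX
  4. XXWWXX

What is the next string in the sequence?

WWXXXXWWXX

This is a Fibonacci-style word recurrence s(k) = s(k−2)·s(k−1): e.g. WW·XX = WWXX.
So term 5 is WWXX·XXWWXX.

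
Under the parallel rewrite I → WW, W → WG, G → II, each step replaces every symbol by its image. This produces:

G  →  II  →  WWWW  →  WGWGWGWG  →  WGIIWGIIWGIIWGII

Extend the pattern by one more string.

WGIIWWWWWGIIWWWWWGIIWWWWWGIIWWWW

Replace each of the 16 characters of WGIIWGIIWGIIWGII in place — WG II WW WW WG II WW WW WG II WW WW WG II WW WW — and concatenate.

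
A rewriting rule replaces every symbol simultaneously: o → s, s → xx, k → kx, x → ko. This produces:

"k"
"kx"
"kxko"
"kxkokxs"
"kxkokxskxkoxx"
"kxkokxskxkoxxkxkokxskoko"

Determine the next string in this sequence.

kxkokxskxkoxxkxkokxskokokxkokxskxkoxxkxskxs

Replace each of the 24 characters of kxkokxskxkoxxkxkokxskoko in place — kx ko kx s kx ko xx kx ko kx s ko ko kx ko kx s kx ko xx kx s kx s — and concatenate.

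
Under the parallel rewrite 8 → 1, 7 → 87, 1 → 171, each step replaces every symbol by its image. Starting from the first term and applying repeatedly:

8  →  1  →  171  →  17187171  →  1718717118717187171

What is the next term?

Replace each of the 19 characters of 1718717118717187171 in place — 171 87 171 1 87 171 87 171 171 1 87 171 87 171 1 87 171 87 171 — and concatenate.

17187171187171871711711871718717118717187171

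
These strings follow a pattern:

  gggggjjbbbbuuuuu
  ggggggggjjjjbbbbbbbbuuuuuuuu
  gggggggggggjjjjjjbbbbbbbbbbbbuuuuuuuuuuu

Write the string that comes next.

Term n consists of 3n+2 g's, followed by 2n j's, followed by 4n b's, followed by 3n+2 u's (n = 1, 2, …).
For the next term, n = 4, so the run lengths are 14, 8, 16, 14.

ggggggggggggggjjjjjjjjbbbbbbbbbbbbbbbbuuuuuuuuuuuuuu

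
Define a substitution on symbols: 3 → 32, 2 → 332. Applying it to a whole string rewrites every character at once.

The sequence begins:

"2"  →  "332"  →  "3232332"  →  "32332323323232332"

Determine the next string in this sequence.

32332323233232332323233232332323323232332

Replace each of the 17 characters of 32332323323232332 in place — 32 332 32 32 332 32 332 32 32 332 32 332 32 332 32 32 332 — and concatenate.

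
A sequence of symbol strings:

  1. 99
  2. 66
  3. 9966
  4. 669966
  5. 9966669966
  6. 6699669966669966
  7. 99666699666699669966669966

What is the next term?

669966996666996699666699666699669966669966

This is a Fibonacci-style word recurrence s(k) = s(k−2)·s(k−1): e.g. 99·66 = 9966.
So term 8 is 6699669966669966·99666699666699669966669966.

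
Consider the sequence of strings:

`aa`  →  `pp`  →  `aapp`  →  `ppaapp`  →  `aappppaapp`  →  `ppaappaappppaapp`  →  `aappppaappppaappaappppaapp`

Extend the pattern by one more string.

From term 3 onward, concatenate the second-to-last term with the last: aa·pp = aapp, pp·aapp = ppaapp, …
The next term joins ppaappaappppaapp and aappppaappppaappaappppaapp.

ppaappaappppaappaappppaappppaappaappppaapp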